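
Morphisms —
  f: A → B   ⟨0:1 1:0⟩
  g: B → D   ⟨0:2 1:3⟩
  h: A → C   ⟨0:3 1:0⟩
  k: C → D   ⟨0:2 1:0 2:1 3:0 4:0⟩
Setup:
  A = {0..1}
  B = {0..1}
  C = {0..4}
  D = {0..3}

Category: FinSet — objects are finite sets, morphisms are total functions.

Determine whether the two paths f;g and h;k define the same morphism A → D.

Along f;g (path 1):
  0 f→1 g→3
  1 f→0 g→2
  result₁ = ⟨0:3 1:2⟩
Along h;k (path 2):
  0 h→3 k→0
  1 h→0 k→2
  result₂ = ⟨0:0 1:2⟩
Equal? NO — does not commute

Answer: DOES NOT COMMUTE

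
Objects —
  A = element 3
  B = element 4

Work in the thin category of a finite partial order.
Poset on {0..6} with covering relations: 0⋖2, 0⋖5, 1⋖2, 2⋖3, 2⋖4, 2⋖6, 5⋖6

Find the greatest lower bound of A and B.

{x : x<=A ∧ x<=B} = {0,1,2}  (A=3, B=4)
  0 <= 2
  1 <= 2
  2 <= 2
glb = 2

Answer: A∧B = 2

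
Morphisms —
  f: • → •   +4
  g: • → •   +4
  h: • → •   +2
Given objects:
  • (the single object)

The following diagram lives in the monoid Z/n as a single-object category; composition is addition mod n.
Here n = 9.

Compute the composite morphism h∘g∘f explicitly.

  0 +4≡4 +4≡8 +2≡1  (mod 9)
composite: +1

Answer: +1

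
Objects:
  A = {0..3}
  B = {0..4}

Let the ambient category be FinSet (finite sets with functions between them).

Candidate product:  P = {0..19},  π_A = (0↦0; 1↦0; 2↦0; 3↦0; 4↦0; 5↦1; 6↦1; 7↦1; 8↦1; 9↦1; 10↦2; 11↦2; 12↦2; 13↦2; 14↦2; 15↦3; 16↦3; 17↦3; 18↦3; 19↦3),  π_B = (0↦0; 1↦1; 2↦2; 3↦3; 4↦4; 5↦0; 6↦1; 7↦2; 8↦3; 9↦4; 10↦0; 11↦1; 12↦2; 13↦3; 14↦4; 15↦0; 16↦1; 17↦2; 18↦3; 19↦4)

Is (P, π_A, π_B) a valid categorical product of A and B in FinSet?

Answer: VALID PRODUCT

Trace:
|A|·|B| = 4·5 = 20;  |P| = 20
Check the pairing map k ↦ (π_A(k), π_B(k)):
  0 ↦ (0,0)
  1 ↦ (0,1)
  2 ↦ (0,2)
  3 ↦ (0,3)
  4 ↦ (0,4)
  5 ↦ (1,0)
  6 ↦ (1,1)
  7 ↦ (1,2)
  8 ↦ (1,3)
  9 ↦ (1,4)
  10 ↦ (2,0)
  11 ↦ (2,1)
  12 ↦ (2,2)
  13 ↦ (2,3)
  14 ↦ (2,4)
  15 ↦ (3,0)
  16 ↦ (3,1)
  17 ↦ (3,2)
  18 ↦ (3,3)
  19 ↦ (3,4)
distinct pairs in image: 20 / 20 needed
  → bijection onto A×B; projections well-typed.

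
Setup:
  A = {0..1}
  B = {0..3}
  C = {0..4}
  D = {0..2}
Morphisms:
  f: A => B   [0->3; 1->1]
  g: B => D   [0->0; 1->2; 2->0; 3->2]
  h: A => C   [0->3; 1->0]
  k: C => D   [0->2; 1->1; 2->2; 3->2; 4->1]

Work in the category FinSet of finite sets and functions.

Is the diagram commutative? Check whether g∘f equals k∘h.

1) trace f;g:
  0 f=>3 g=>2
  1 f=>1 g=>2
  composite₁ = [0->2; 1->2]
2) trace h;k:
  0 h=>3 k=>2
  1 h=>0 k=>2
  composite₂ = [0->2; 1->2]
Equal? same morphism ✓

Answer: COMMUTES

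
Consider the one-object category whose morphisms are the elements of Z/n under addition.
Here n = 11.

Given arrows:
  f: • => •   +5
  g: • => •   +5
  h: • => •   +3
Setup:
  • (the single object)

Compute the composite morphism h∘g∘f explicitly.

  0 +5≡5 +5≡10 +3≡2  (mod 11)
⟦path⟧: +2

Answer: +2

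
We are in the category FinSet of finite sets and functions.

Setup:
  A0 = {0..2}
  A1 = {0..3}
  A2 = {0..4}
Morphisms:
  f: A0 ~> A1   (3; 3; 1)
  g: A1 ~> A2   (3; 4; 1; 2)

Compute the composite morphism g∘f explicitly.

Answer: (2; 2; 4)

Work:
  0 f~>3 g~>2
  1 f~>3 g~>2
  2 f~>1 g~>4
result: (2; 2; 4)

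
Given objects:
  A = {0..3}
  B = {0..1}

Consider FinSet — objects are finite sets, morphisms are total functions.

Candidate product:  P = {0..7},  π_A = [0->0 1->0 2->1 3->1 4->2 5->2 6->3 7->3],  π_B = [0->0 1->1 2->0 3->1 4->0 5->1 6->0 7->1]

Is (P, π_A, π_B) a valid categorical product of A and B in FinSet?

Answer: VALID PRODUCT

Derivation:
|A|·|B| = 4·2 = 8;  |P| = 8
Check the pairing map k ↦ (π_A(k), π_B(k)):
  0 -> (0,0)
  1 -> (0,1)
  2 -> (1,0)
  3 -> (1,1)
  4 -> (2,0)
  5 -> (2,1)
  6 -> (3,0)
  7 -> (3,1)
distinct pairs in image: 8 / 8 needed
  → bijection onto A×B; projections well-typed.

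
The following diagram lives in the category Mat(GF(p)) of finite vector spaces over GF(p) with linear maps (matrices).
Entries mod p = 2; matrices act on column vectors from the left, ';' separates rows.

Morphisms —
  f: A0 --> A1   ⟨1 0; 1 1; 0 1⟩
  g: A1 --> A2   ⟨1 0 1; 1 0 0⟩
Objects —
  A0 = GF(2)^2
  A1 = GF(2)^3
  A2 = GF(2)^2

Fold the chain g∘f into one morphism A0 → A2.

  e0=[1,0] f-->[1,1,0] g-->[1,1]
  e1=[0,1] f-->[0,1,1] g-->[1,0]
⟦path⟧: ⟨1 1; 1 0⟩

Answer: ⟨1 1; 1 0⟩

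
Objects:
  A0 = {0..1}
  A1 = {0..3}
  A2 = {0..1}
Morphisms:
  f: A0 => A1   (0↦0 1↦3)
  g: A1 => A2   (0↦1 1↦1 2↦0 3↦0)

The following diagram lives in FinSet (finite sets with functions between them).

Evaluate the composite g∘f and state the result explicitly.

Answer: (0↦1 1↦0)

Derivation:
  0 f=>0 g=>1
  1 f=>3 g=>0
⟦path⟧: (0↦1 1↦0)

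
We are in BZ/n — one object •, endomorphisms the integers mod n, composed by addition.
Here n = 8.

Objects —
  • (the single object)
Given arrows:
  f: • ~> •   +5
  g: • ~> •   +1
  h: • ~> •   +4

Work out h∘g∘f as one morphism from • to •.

Answer: +2

Derivation:
  0 +5≡5 +1≡6 +4≡2  (mod 8)
result: +2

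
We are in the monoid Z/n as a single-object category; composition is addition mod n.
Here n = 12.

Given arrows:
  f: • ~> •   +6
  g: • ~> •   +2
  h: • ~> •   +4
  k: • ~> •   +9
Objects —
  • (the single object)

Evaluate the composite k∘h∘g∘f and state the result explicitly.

Answer: +9

Trace:
  0 +6≡6 +2≡8 +4≡0 +9≡9  (mod 12)
⟦path⟧: +9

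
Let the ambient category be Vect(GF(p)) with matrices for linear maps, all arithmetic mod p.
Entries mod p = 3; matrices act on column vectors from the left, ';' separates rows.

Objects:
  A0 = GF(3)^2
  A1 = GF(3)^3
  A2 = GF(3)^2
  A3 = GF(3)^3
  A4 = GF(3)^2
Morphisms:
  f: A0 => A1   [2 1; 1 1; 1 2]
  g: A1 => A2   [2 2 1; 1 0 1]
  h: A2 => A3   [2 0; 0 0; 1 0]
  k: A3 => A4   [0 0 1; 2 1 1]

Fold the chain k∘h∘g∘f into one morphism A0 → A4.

  e0=(1,0) f=>(2,1,1) g=>(1,0) h=>(2,0,1) k=>(1,2)
  e1=(0,1) f=>(1,1,2) g=>(0,0) h=>(0,0,0) k=>(0,0)
⟦path⟧: [1 0; 2 0]

Answer: [1 0; 2 0]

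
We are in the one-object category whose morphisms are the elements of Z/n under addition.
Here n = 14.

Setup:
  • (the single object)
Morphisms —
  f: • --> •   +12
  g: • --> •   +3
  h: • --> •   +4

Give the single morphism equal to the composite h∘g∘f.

  0 +12≡12 +3≡1 +4≡5  (mod 14)
result: +5

Answer: +5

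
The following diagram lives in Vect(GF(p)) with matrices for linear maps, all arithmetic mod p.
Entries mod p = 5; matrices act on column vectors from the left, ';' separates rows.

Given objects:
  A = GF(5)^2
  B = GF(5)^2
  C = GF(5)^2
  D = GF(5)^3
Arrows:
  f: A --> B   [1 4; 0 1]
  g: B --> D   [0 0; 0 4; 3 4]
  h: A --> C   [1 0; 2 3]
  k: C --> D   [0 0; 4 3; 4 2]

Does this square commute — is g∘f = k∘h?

1) trace f;g:
  e0=⟨1,0⟩ f-->⟨1,0⟩ g-->⟨0,0,3⟩
  e1=⟨0,1⟩ f-->⟨4,1⟩ g-->⟨0,4,1⟩
  ⟦path⟧₁ = [0 0; 0 4; 3 1]
2) trace h;k:
  e0=⟨1,0⟩ h-->⟨1,2⟩ k-->⟨0,0,3⟩
  e1=⟨0,1⟩ h-->⟨0,3⟩ k-->⟨0,4,1⟩
  ⟦path⟧₂ = [0 0; 0 4; 3 1]
Equal? YES — commutes

Answer: COMMUTES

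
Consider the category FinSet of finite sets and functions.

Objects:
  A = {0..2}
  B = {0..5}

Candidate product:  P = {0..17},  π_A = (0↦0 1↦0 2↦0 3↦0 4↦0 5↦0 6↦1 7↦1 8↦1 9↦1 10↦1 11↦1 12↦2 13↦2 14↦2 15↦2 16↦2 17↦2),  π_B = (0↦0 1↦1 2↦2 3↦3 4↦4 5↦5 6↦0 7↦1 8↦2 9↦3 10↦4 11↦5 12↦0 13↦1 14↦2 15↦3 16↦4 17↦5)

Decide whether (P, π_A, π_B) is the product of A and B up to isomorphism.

|A|·|B| = 3·6 = 18;  |P| = 18
Check the pairing map k ↦ (π_A(k), π_B(k)):
  0 ↦ (0,0)
  1 ↦ (0,1)
  2 ↦ (0,2)
  3 ↦ (0,3)
  4 ↦ (0,4)
  5 ↦ (0,5)
  6 ↦ (1,0)
  7 ↦ (1,1)
  8 ↦ (1,2)
  9 ↦ (1,3)
  10 ↦ (1,4)
  11 ↦ (1,5)
  12 ↦ (2,0)
  13 ↦ (2,1)
  14 ↦ (2,2)
  15 ↦ (2,3)
  16 ↦ (2,4)
  17 ↦ (2,5)
distinct pairs in image: 18 / 18 needed
  → bijection onto A×B; projections well-typed.

Answer: VALID PRODUCT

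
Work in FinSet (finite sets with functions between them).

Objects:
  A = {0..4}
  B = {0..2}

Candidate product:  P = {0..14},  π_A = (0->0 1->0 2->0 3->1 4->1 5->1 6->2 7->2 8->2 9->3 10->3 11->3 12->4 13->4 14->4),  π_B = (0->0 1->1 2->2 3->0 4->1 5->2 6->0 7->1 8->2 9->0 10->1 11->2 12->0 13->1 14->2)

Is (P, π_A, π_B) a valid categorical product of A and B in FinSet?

|A|·|B| = 5·3 = 15;  |P| = 15
Check the pairing map k ↦ (π_A(k), π_B(k)):
  0 -> (0,0)
  1 -> (0,1)
  2 -> (0,2)
  3 -> (1,0)
  4 -> (1,1)
  5 -> (1,2)
  6 -> (2,0)
  7 -> (2,1)
  8 -> (2,2)
  9 -> (3,0)
  10 -> (3,1)
  11 -> (3,2)
  12 -> (4,0)
  13 -> (4,1)
  14 -> (4,2)
distinct pairs in image: 15 / 15 needed
  → bijection onto A×B; projections well-typed.

Answer: VALID PRODUCT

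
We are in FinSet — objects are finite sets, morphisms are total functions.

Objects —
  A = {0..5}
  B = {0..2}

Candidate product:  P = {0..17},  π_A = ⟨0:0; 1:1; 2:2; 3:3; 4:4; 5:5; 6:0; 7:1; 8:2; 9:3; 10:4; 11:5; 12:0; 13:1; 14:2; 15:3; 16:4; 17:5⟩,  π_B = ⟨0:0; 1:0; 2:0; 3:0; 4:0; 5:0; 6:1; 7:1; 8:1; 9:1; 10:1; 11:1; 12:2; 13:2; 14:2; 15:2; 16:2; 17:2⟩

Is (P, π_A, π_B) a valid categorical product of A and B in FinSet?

|A|·|B| = 6·3 = 18;  |P| = 18
Check the pairing map k ↦ (π_A(k), π_B(k)):
  0 : (0,0)
  1 : (1,0)
  2 : (2,0)
  3 : (3,0)
  4 : (4,0)
  5 : (5,0)
  6 : (0,1)
  7 : (1,1)
  8 : (2,1)
  9 : (3,1)
  10 : (4,1)
  11 : (5,1)
  12 : (0,2)
  13 : (1,2)
  14 : (2,2)
  15 : (3,2)
  16 : (4,2)
  17 : (5,2)
distinct pairs in image: 18 / 18 needed
  → bijection onto A×B; projections well-typed.

Answer: VALID PRODUCT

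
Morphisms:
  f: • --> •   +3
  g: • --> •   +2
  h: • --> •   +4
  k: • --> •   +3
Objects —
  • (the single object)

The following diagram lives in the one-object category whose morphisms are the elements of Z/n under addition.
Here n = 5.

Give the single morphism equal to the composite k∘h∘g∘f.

Answer: +2

Derivation:
  0 +3≡3 +2≡0 +4≡4 +3≡2  (mod 5)
composite: +2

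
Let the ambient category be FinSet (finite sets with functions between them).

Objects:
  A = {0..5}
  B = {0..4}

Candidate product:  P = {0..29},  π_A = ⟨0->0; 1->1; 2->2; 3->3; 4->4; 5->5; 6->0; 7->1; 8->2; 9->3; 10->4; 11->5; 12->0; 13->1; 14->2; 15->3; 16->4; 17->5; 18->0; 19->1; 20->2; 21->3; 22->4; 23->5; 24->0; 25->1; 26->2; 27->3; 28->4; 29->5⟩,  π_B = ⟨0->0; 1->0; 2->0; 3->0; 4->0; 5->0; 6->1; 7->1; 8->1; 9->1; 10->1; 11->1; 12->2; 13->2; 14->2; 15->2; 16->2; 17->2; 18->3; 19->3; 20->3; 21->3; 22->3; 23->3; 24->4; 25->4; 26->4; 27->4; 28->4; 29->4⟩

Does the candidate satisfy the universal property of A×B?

|A|·|B| = 6·5 = 30;  |P| = 30
Check the pairing map k ↦ (π_A(k), π_B(k)):
  0 -> (0,0)
  1 -> (1,0)
  2 -> (2,0)
  3 -> (3,0)
  4 -> (4,0)
  5 -> (5,0)
  6 -> (0,1)
  7 -> (1,1)
  8 -> (2,1)
  9 -> (3,1)
  10 -> (4,1)
  11 -> (5,1)
  12 -> (0,2)
  13 -> (1,2)
  14 -> (2,2)
  15 -> (3,2)
  16 -> (4,2)
  17 -> (5,2)
  18 -> (0,3)
  19 -> (1,3)
  20 -> (2,3)
  21 -> (3,3)
  22 -> (4,3)
  23 -> (5,3)
  24 -> (0,4)
  25 -> (1,4)
  26 -> (2,4)
  27 -> (3,4)
  28 -> (4,4)
  29 -> (5,4)
distinct pairs in image: 30 / 30 needed
  → bijection onto A×B; projections well-typed.

Answer: VALID PRODUCT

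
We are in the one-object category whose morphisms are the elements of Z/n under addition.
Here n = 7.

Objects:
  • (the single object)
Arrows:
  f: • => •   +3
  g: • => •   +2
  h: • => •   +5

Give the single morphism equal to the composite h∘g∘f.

  0 +3≡3 +2≡5 +5≡3  (mod 7)
⟦path⟧: +3

Answer: +3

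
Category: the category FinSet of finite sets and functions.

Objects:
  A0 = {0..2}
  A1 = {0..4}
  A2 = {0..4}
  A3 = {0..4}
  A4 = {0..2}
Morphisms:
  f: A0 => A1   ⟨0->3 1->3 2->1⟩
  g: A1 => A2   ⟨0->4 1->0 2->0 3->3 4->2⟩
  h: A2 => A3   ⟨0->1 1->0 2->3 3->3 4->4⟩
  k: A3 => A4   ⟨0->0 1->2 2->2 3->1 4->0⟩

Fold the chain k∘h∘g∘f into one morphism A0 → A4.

Answer: ⟨0->1 1->1 2->2⟩

Derivation:
  0 f=>3 g=>3 h=>3 k=>1
  1 f=>3 g=>3 h=>3 k=>1
  2 f=>1 g=>0 h=>1 k=>2
composite: ⟨0->1 1->1 2->2⟩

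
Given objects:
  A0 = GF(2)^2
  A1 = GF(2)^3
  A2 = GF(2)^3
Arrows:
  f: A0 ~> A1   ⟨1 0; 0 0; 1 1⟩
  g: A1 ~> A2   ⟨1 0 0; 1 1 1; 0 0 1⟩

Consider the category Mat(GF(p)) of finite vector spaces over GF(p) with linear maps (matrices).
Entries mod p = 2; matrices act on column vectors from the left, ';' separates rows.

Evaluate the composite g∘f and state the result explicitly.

  e0=(1,0) f~>(1,0,1) g~>(1,0,1)
  e1=(0,1) f~>(0,0,1) g~>(0,1,1)
⟦path⟧: ⟨1 0; 0 1; 1 1⟩

Answer: ⟨1 0; 0 1; 1 1⟩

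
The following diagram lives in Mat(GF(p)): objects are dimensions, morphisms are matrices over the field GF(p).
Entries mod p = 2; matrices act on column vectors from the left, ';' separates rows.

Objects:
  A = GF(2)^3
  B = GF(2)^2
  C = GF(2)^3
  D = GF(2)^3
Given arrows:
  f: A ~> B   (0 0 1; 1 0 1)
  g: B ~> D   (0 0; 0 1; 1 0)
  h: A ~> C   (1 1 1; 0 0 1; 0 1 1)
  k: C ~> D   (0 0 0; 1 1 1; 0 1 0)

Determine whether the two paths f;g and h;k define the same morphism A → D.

Path 1 = f;g:
  e0=⟨1,0,0⟩ f~>⟨0,1⟩ g~>⟨0,1,0⟩
  e1=⟨0,1,0⟩ f~>⟨0,0⟩ g~>⟨0,0,0⟩
  e2=⟨0,0,1⟩ f~>⟨1,1⟩ g~>⟨0,1,1⟩
  result₁ = (0 0 0; 1 0 1; 0 0 1)
Path 2 = h;k:
  e0=⟨1,0,0⟩ h~>⟨1,0,0⟩ k~>⟨0,1,0⟩
  e1=⟨0,1,0⟩ h~>⟨1,0,1⟩ k~>⟨0,0,0⟩
  e2=⟨0,0,1⟩ h~>⟨1,1,1⟩ k~>⟨0,1,1⟩
  result₂ = (0 0 0; 1 0 1; 0 0 1)
Equal? YES — commutes

Answer: COMMUTES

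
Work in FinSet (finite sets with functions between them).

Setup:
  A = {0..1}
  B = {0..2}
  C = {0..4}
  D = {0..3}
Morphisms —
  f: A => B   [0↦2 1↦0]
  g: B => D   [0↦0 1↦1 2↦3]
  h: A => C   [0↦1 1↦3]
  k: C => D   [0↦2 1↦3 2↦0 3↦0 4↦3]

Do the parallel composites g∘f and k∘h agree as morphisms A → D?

1) trace f;g:
  0 f=>2 g=>3
  1 f=>0 g=>0
  ⟦path⟧₁ = [0↦3 1↦0]
2) trace h;k:
  0 h=>1 k=>3
  1 h=>3 k=>0
  ⟦path⟧₂ = [0↦3 1↦0]
Equal? equal; square commutes

Answer: COMMUTES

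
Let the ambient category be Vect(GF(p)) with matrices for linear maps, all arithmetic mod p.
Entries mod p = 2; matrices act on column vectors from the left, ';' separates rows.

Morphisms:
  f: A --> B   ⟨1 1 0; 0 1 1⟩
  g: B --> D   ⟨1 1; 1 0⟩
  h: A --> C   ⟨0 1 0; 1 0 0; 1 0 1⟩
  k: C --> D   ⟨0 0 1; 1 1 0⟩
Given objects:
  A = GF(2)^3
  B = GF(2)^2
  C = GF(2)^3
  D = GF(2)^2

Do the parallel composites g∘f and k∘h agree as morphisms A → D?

Along f;g (path 1):
  e0=⟨1,0,0⟩ f-->⟨1,0⟩ g-->⟨1,1⟩
  e1=⟨0,1,0⟩ f-->⟨1,1⟩ g-->⟨0,1⟩
  e2=⟨0,0,1⟩ f-->⟨0,1⟩ g-->⟨1,0⟩
  result₁ = ⟨1 0 1; 1 1 0⟩
Along h;k (path 2):
  e0=⟨1,0,0⟩ h-->⟨0,1,1⟩ k-->⟨1,1⟩
  e1=⟨0,1,0⟩ h-->⟨1,0,0⟩ k-->⟨0,1⟩
  e2=⟨0,0,1⟩ h-->⟨0,0,1⟩ k-->⟨1,0⟩
  result₂ = ⟨1 0 1; 1 1 0⟩
Equal? equal; square commutes

Answer: COMMUTES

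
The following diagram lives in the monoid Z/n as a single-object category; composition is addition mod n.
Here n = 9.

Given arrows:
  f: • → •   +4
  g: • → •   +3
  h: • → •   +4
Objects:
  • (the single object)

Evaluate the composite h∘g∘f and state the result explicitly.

Answer: +2

Trace:
  0 +4≡4 +3≡7 +4≡2  (mod 9)
composite: +2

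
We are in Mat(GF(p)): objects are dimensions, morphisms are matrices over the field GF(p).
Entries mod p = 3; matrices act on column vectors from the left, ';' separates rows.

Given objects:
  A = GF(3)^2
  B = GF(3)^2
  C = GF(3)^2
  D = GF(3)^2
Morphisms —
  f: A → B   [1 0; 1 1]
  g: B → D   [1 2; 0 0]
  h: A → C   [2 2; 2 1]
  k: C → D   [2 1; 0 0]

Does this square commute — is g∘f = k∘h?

Along f;g (path 1):
  e0=(1,0) f→(1,1) g→(0,0)
  e1=(0,1) f→(0,1) g→(2,0)
  ⟦path⟧₁ = [0 2; 0 0]
Along h;k (path 2):
  e0=(1,0) h→(2,2) k→(0,0)
  e1=(0,1) h→(2,1) k→(2,0)
  ⟦path⟧₂ = [0 2; 0 0]
Equal? YES — commutes

Answer: COMMUTES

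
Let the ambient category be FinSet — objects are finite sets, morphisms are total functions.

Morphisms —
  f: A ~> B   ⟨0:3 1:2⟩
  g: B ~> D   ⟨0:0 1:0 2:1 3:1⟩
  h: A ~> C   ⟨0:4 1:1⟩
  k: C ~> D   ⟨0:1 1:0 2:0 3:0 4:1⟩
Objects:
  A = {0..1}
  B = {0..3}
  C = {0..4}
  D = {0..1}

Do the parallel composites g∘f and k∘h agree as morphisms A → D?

Answer: DOES NOT COMMUTE

Work:
Path 1 = f;g:
  0 f~>3 g~>1
  1 f~>2 g~>1
  result₁ = ⟨0:1 1:1⟩
Path 2 = h;k:
  0 h~>4 k~>1
  1 h~>1 k~>0
  result₂ = ⟨0:1 1:0⟩
Equal? differ; not commutative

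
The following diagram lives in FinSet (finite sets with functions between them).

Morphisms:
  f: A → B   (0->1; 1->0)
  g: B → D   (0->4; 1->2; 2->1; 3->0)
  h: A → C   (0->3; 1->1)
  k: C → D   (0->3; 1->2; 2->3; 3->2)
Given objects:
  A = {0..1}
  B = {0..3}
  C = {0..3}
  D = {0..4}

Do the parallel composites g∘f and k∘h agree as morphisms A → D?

Answer: DOES NOT COMMUTE

Work:
1) trace f;g:
  0 f→1 g→2
  1 f→0 g→4
  ⟦path⟧₁ = (0->2; 1->4)
2) trace h;k:
  0 h→3 k→2
  1 h→1 k→2
  ⟦path⟧₂ = (0->2; 1->2)
Equal? NO — does not commute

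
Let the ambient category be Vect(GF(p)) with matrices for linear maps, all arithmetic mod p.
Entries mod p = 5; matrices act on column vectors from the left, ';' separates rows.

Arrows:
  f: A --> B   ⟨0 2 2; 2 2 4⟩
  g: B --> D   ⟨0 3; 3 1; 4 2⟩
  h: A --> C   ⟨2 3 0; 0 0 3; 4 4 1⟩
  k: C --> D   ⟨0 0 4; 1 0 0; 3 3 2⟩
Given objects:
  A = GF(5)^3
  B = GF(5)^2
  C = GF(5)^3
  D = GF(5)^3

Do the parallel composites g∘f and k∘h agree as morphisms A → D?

Path 1 = f;g:
  e0=(1,0,0) f-->(0,2) g-->(1,2,4)
  e1=(0,1,0) f-->(2,2) g-->(1,3,2)
  e2=(0,0,1) f-->(2,4) g-->(2,0,1)
  composite₁ = ⟨1 1 2; 2 3 0; 4 2 1⟩
Path 2 = h;k:
  e0=(1,0,0) h-->(2,0,4) k-->(1,2,4)
  e1=(0,1,0) h-->(3,0,4) k-->(1,3,2)
  e2=(0,0,1) h-->(0,3,1) k-->(4,0,1)
  composite₂ = ⟨1 1 4; 2 3 0; 4 2 1⟩
Equal? differ; not commutative

Answer: DOES NOT COMMUTE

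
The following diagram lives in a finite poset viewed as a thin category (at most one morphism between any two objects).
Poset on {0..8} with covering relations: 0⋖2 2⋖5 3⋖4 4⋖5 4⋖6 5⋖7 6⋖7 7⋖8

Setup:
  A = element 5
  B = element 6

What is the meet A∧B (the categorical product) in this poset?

Answer: A∧B = 4

Work:
Lower bounds of A=5 and B=6: {3,4}
  3 <= 4
  4 <= 4
glb = 4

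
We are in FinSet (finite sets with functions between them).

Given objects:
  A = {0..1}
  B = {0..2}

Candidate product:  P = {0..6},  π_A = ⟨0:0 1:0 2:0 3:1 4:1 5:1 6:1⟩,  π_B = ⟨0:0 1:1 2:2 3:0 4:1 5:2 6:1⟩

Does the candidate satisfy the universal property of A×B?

|A|·|B| = 2·3 = 6;  |P| = 7
  → cardinalities differ; no bijection possible.

Answer: NOT A VALID PRODUCT — |P|=7 ≠ |A|·|B|=6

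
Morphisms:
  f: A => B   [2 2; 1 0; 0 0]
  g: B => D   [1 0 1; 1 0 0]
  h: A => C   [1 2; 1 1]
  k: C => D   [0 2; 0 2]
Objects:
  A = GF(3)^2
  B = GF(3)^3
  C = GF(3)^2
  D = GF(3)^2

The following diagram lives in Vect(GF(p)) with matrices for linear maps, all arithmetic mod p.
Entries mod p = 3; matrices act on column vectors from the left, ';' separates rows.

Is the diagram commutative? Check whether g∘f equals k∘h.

Answer: COMMUTES

Trace:
Path 1 = f;g:
  e0=[1,0] f=>[2,1,0] g=>[2,2]
  e1=[0,1] f=>[2,0,0] g=>[2,2]
  composite₁ = [2 2; 2 2]
Path 2 = h;k:
  e0=[1,0] h=>[1,1] k=>[2,2]
  e1=[0,1] h=>[2,1] k=>[2,2]
  composite₂ = [2 2; 2 2]
Equal? equal; square commutes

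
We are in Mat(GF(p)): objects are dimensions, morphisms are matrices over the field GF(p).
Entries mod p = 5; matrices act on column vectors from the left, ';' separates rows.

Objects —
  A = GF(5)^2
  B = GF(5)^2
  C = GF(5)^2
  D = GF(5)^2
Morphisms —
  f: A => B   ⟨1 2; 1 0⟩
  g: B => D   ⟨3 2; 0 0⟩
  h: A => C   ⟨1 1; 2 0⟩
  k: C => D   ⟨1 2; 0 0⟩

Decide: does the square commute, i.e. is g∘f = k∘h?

Along f;g (path 1):
  e0=[1,0] f=>[1,1] g=>[0,0]
  e1=[0,1] f=>[2,0] g=>[1,0]
  result₁ = ⟨0 1; 0 0⟩
Along h;k (path 2):
  e0=[1,0] h=>[1,2] k=>[0,0]
  e1=[0,1] h=>[1,0] k=>[1,0]
  result₂ = ⟨0 1; 0 0⟩
Equal? YES — commutes

Answer: COMMUTES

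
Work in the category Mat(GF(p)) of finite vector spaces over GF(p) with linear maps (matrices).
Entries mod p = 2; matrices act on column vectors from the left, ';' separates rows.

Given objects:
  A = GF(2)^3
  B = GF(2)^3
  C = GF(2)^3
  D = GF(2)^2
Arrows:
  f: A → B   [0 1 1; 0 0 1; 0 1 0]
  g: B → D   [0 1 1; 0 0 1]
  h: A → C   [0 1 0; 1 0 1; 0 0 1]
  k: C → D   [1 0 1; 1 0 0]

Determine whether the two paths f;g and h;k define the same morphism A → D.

1) trace f;g:
  e0=(1,0,0) f→(0,0,0) g→(0,0)
  e1=(0,1,0) f→(1,0,1) g→(1,1)
  e2=(0,0,1) f→(1,1,0) g→(1,0)
  ⟦path⟧₁ = [0 1 1; 0 1 0]
2) trace h;k:
  e0=(1,0,0) h→(0,1,0) k→(0,0)
  e1=(0,1,0) h→(1,0,0) k→(1,1)
  e2=(0,0,1) h→(0,1,1) k→(1,0)
  ⟦path⟧₂ = [0 1 1; 0 1 0]
Equal? same morphism ✓

Answer: COMMUTES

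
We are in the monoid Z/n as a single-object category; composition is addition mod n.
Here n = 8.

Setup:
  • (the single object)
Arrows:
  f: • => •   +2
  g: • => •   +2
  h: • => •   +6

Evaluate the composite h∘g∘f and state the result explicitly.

  0 +2≡2 +2≡4 +6≡2  (mod 8)
composite: +2

Answer: +2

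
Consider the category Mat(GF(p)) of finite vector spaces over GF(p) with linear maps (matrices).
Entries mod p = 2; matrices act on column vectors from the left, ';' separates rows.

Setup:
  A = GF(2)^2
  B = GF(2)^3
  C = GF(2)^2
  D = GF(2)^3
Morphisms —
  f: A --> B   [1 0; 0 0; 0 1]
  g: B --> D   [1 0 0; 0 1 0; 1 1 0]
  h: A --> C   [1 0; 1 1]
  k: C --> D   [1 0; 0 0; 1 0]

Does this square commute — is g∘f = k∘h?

Answer: COMMUTES

Trace:
Path 1 = f;g:
  e0=[1,0] f-->[1,0,0] g-->[1,0,1]
  e1=[0,1] f-->[0,0,1] g-->[0,0,0]
  result₁ = [1 0; 0 0; 1 0]
Path 2 = h;k:
  e0=[1,0] h-->[1,1] k-->[1,0,1]
  e1=[0,1] h-->[0,1] k-->[0,0,0]
  result₂ = [1 0; 0 0; 1 0]
Equal? equal; square commutes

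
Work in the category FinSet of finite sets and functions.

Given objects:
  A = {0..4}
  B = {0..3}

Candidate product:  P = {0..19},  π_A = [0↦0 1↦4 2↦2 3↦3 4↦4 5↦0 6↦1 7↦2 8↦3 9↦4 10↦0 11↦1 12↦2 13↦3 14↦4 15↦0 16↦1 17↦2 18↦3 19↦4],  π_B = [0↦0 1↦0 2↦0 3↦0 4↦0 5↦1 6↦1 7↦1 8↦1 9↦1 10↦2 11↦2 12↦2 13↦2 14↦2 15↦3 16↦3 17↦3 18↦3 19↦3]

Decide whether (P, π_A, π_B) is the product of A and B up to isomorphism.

|A|·|B| = 5·4 = 20;  |P| = 20
Check the pairing map k ↦ (π_A(k), π_B(k)):
  0 ↦ (0,0)
  1 ↦ (4,0)
  2 ↦ (2,0)
  3 ↦ (3,0)
  4 ↦ (4,0)  ✗ repeats pair of k=1
  5 ↦ (0,1)
  6 ↦ (1,1)
  7 ↦ (2,1)
  8 ↦ (3,1)
  9 ↦ (4,1)
  10 ↦ (0,2)
  11 ↦ (1,2)
  12 ↦ (2,2)
  13 ↦ (3,2)
  14 ↦ (4,2)
  15 ↦ (0,3)
  16 ↦ (1,3)
  17 ↦ (2,3)
  18 ↦ (3,3)
  19 ↦ (4,3)
distinct pairs in image: 19 / 20 needed
  → (4,0) hit at k=1 and k=4

Answer: NOT A VALID PRODUCT — duplicate pair at indices 4,1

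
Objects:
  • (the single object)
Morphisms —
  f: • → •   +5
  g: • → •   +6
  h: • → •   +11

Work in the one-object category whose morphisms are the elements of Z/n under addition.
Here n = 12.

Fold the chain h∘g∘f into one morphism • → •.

  0 +5≡5 +6≡11 +11≡10  (mod 12)
composite: +10

Answer: +10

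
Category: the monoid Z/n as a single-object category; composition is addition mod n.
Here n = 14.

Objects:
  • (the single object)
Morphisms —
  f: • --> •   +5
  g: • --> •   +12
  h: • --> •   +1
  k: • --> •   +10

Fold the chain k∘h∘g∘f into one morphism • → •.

  0 +5≡5 +12≡3 +1≡4 +10≡0  (mod 14)
⟦path⟧: +0

Answer: +0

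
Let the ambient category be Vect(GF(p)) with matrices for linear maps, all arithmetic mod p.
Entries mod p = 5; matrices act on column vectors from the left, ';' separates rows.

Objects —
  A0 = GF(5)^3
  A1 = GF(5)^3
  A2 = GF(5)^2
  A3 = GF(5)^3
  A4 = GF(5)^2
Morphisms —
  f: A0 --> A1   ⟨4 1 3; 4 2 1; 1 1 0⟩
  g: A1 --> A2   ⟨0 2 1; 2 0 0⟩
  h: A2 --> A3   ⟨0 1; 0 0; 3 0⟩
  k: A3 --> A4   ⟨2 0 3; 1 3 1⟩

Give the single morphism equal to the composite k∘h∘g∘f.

Answer: ⟨2 4 0; 0 2 2⟩

Derivation:
  e0=[1,0,0] f-->[4,4,1] g-->[4,3] h-->[3,0,2] k-->[2,0]
  e1=[0,1,0] f-->[1,2,1] g-->[0,2] h-->[2,0,0] k-->[4,2]
  e2=[0,0,1] f-->[3,1,0] g-->[2,1] h-->[1,0,1] k-->[0,2]
⟦path⟧: ⟨2 4 0; 0 2 2⟩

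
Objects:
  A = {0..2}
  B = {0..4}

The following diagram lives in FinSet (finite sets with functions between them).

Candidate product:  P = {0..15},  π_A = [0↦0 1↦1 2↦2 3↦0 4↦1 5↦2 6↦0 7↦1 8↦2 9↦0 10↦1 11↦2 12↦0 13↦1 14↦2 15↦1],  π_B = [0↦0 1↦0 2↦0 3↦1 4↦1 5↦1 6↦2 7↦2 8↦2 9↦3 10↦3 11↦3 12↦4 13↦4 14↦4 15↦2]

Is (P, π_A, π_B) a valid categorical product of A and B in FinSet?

|A|·|B| = 3·5 = 15;  |P| = 16
  → cardinalities differ; no bijection possible.

Answer: NOT A VALID PRODUCT — |P|=16 ≠ |A|·|B|=15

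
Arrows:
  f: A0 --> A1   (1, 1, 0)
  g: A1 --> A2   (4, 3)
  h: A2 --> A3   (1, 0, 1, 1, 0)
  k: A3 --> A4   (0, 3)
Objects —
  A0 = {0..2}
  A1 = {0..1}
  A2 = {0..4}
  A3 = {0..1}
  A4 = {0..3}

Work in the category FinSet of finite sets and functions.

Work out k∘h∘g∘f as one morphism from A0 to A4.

  0 f-->1 g-->3 h-->1 k-->3
  1 f-->1 g-->3 h-->1 k-->3
  2 f-->0 g-->4 h-->0 k-->0
composite: (3, 3, 0)

Answer: (3, 3, 0)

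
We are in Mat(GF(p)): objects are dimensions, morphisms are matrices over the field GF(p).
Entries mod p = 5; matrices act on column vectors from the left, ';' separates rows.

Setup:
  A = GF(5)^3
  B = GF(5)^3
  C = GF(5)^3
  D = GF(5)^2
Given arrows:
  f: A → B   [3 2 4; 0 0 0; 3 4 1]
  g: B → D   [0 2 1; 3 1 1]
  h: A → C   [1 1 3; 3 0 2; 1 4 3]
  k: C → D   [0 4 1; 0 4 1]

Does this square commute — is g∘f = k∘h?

Path 1 = f;g:
  e0=(1,0,0) f→(3,0,3) g→(3,2)
  e1=(0,1,0) f→(2,0,4) g→(4,0)
  e2=(0,0,1) f→(4,0,1) g→(1,3)
  result₁ = [3 4 1; 2 0 3]
Path 2 = h;k:
  e0=(1,0,0) h→(1,3,1) k→(3,3)
  e1=(0,1,0) h→(1,0,4) k→(4,4)
  e2=(0,0,1) h→(3,2,3) k→(1,1)
  result₂ = [3 4 1; 3 4 1]
Equal? NO — does not commute

Answer: DOES NOT COMMUTE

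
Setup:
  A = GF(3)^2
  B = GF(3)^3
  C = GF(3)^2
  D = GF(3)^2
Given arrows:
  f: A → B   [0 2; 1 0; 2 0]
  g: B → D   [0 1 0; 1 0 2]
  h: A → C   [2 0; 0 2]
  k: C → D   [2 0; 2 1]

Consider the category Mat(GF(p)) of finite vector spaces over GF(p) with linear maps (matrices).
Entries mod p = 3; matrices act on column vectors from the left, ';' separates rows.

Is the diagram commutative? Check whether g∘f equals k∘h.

Path 1 = f;g:
  e0=⟨1,0⟩ f→⟨0,1,2⟩ g→⟨1,1⟩
  e1=⟨0,1⟩ f→⟨2,0,0⟩ g→⟨0,2⟩
  result₁ = [1 0; 1 2]
Path 2 = h;k:
  e0=⟨1,0⟩ h→⟨2,0⟩ k→⟨1,1⟩
  e1=⟨0,1⟩ h→⟨0,2⟩ k→⟨0,2⟩
  result₂ = [1 0; 1 2]
Equal? same morphism ✓

Answer: COMMUTES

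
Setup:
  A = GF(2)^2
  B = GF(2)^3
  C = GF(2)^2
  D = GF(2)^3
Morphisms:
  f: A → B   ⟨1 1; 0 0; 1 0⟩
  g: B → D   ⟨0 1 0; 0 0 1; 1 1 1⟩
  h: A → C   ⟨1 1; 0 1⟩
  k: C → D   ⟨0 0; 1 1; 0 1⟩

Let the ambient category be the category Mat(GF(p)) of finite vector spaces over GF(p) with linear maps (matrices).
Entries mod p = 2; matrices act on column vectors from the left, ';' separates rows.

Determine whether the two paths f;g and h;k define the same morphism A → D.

Answer: COMMUTES

Trace:
Along f;g (path 1):
  e0=⟨1,0⟩ f→⟨1,0,1⟩ g→⟨0,1,0⟩
  e1=⟨0,1⟩ f→⟨1,0,0⟩ g→⟨0,0,1⟩
  ⟦path⟧₁ = ⟨0 0; 1 0; 0 1⟩
Along h;k (path 2):
  e0=⟨1,0⟩ h→⟨1,0⟩ k→⟨0,1,0⟩
  e1=⟨0,1⟩ h→⟨1,1⟩ k→⟨0,0,1⟩
  ⟦path⟧₂ = ⟨0 0; 1 0; 0 1⟩
Equal? same morphism ✓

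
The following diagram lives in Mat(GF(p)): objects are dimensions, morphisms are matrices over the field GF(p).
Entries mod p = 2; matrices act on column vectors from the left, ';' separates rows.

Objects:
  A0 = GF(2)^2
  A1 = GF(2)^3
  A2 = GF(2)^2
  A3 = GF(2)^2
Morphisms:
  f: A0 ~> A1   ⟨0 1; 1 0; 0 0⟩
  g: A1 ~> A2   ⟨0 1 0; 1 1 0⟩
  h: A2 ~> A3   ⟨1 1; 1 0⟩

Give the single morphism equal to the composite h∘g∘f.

Answer: ⟨0 1; 1 0⟩

Trace:
  e0=[1,0] f~>[0,1,0] g~>[1,1] h~>[0,1]
  e1=[0,1] f~>[1,0,0] g~>[0,1] h~>[1,0]
composite: ⟨0 1; 1 0⟩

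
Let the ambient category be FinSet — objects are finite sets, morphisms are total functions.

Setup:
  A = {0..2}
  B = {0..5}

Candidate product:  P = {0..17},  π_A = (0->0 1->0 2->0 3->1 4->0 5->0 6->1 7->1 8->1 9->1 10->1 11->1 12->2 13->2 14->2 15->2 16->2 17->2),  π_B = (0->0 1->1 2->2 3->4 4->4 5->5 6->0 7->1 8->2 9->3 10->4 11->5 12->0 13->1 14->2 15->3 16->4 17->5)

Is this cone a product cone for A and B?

|A|·|B| = 3·6 = 18;  |P| = 18
Check the pairing map k ↦ (π_A(k), π_B(k)):
  0 -> (0,0)
  1 -> (0,1)
  2 -> (0,2)
  3 -> (1,4)
  4 -> (0,4)
  5 -> (0,5)
  6 -> (1,0)
  7 -> (1,1)
  8 -> (1,2)
  9 -> (1,3)
  10 -> (1,4)  ✗ repeats pair of k=3
  11 -> (1,5)
  12 -> (2,0)
  13 -> (2,1)
  14 -> (2,2)
  15 -> (2,3)
  16 -> (2,4)
  17 -> (2,5)
distinct pairs in image: 17 / 18 needed
  → (1,4) hit at k=3 and k=10

Answer: NOT A VALID PRODUCT — duplicate pair at indices 10,3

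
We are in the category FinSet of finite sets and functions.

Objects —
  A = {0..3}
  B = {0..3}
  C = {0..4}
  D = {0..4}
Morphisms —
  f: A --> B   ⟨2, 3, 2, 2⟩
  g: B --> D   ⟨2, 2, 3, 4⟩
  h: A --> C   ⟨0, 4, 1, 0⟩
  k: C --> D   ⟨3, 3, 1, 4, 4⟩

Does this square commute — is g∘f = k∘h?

Along f;g (path 1):
  0 f-->2 g-->3
  1 f-->3 g-->4
  2 f-->2 g-->3
  3 f-->2 g-->3
  composite₁ = ⟨3, 4, 3, 3⟩
Along h;k (path 2):
  0 h-->0 k-->3
  1 h-->4 k-->4
  2 h-->1 k-->3
  3 h-->0 k-->3
  composite₂ = ⟨3, 4, 3, 3⟩
Equal? YES — commutes

Answer: COMMUTES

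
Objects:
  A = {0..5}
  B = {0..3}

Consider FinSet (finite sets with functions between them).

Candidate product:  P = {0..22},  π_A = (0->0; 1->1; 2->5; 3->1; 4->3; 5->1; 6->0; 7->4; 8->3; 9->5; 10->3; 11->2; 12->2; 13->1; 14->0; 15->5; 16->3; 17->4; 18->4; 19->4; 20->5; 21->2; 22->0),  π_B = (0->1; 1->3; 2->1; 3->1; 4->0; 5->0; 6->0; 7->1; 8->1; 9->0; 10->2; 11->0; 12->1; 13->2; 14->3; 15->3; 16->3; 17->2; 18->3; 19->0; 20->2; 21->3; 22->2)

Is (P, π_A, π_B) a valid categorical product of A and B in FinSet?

|A|·|B| = 6·4 = 24;  |P| = 23
  → cardinalities differ; no bijection possible.

Answer: NOT A VALID PRODUCT — |P|=23 ≠ |A|·|B|=24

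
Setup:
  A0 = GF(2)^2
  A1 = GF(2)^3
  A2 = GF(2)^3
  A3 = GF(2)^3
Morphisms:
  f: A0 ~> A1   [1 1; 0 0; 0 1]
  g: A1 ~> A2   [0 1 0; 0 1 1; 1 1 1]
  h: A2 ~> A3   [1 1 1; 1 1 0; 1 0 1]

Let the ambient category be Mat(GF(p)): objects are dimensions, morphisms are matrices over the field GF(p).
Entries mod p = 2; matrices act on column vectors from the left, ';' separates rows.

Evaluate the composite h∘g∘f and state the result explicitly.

Answer: [1 1; 0 1; 1 0]

Trace:
  e0=⟨1,0⟩ f~>⟨1,0,0⟩ g~>⟨0,0,1⟩ h~>⟨1,0,1⟩
  e1=⟨0,1⟩ f~>⟨1,0,1⟩ g~>⟨0,1,0⟩ h~>⟨1,1,0⟩
result: [1 1; 0 1; 1 0]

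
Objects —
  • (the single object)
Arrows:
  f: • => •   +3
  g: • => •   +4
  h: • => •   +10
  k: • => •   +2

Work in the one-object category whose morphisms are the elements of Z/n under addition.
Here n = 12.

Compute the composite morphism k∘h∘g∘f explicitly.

  0 +3≡3 +4≡7 +10≡5 +2≡7  (mod 12)
result: +7

Answer: +7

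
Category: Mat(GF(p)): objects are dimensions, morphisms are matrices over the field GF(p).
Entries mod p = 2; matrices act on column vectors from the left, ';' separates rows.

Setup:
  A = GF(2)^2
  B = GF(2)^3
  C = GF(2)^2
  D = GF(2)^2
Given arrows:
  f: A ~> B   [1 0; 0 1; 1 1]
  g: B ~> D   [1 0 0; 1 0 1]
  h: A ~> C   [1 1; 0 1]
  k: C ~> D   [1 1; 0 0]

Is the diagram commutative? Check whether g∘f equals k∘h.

Answer: DOES NOT COMMUTE

Work:
1) trace f;g:
  e0=[1,0] f~>[1,0,1] g~>[1,0]
  e1=[0,1] f~>[0,1,1] g~>[0,1]
  ⟦path⟧₁ = [1 0; 0 1]
2) trace h;k:
  e0=[1,0] h~>[1,0] k~>[1,0]
  e1=[0,1] h~>[1,1] k~>[0,0]
  ⟦path⟧₂ = [1 0; 0 0]
Equal? differ; not commutative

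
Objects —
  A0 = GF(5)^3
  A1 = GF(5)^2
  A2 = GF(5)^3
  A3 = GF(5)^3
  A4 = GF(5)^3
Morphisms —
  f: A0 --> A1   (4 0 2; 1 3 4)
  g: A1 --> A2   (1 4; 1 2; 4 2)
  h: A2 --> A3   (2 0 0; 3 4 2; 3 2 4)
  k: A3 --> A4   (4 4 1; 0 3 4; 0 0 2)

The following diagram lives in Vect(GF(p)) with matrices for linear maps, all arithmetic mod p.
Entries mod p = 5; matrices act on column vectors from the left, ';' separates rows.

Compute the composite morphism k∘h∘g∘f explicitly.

Answer: (3 1 1; 4 4 0; 1 4 1)

Work:
  e0=(1,0,0) f-->(4,1) g-->(3,1,3) h-->(1,4,3) k-->(3,4,1)
  e1=(0,1,0) f-->(0,3) g-->(2,1,1) h-->(4,2,2) k-->(1,4,4)
  e2=(0,0,1) f-->(2,4) g-->(3,0,1) h-->(1,1,3) k-->(1,0,1)
composite: (3 1 1; 4 4 0; 1 4 1)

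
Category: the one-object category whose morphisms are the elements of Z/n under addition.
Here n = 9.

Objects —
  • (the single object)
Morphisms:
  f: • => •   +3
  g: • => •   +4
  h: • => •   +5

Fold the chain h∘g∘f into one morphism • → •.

  0 +3≡3 +4≡7 +5≡3  (mod 9)
result: +3

Answer: +3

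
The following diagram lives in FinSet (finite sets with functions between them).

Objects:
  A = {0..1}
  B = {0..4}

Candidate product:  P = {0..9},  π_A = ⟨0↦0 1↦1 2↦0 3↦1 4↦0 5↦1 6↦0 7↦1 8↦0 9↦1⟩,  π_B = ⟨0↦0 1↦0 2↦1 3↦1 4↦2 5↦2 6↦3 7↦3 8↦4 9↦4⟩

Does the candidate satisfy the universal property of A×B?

Answer: VALID PRODUCT

Trace:
|A|·|B| = 2·5 = 10;  |P| = 10
Check the pairing map k ↦ (π_A(k), π_B(k)):
  0 ↦ (0,0)
  1 ↦ (1,0)
  2 ↦ (0,1)
  3 ↦ (1,1)
  4 ↦ (0,2)
  5 ↦ (1,2)
  6 ↦ (0,3)
  7 ↦ (1,3)
  8 ↦ (0,4)
  9 ↦ (1,4)
distinct pairs in image: 10 / 10 needed
  → bijection onto A×B; projections well-typed.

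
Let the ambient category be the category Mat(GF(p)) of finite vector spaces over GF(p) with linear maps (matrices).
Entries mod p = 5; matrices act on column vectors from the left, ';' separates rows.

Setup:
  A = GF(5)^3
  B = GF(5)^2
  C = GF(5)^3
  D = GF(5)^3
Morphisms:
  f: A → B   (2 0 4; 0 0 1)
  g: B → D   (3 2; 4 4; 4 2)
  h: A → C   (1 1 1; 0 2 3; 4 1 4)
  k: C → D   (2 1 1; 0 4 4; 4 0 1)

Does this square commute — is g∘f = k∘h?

Answer: DOES NOT COMMUTE

Work:
Path 1 = f;g:
  e0=⟨1,0,0⟩ f→⟨2,0⟩ g→⟨1,3,3⟩
  e1=⟨0,1,0⟩ f→⟨0,0⟩ g→⟨0,0,0⟩
  e2=⟨0,0,1⟩ f→⟨4,1⟩ g→⟨4,0,3⟩
  result₁ = (1 0 4; 3 0 0; 3 0 3)
Path 2 = h;k:
  e0=⟨1,0,0⟩ h→⟨1,0,4⟩ k→⟨1,1,3⟩
  e1=⟨0,1,0⟩ h→⟨1,2,1⟩ k→⟨0,2,0⟩
  e2=⟨0,0,1⟩ h→⟨1,3,4⟩ k→⟨4,3,3⟩
  result₂ = (1 0 4; 1 2 3; 3 0 3)
Equal? NO — does not commute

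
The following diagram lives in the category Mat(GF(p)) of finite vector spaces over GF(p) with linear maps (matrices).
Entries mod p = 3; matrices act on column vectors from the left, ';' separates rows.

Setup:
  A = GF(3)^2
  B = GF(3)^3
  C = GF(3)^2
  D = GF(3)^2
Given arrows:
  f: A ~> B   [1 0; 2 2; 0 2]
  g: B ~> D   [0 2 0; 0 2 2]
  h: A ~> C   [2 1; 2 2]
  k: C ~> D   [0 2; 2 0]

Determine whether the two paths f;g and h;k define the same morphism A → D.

Answer: COMMUTES

Derivation:
Along f;g (path 1):
  e0=[1,0] f~>[1,2,0] g~>[1,1]
  e1=[0,1] f~>[0,2,2] g~>[1,2]
  ⟦path⟧₁ = [1 1; 1 2]
Along h;k (path 2):
  e0=[1,0] h~>[2,2] k~>[1,1]
  e1=[0,1] h~>[1,2] k~>[1,2]
  ⟦path⟧₂ = [1 1; 1 2]
Equal? YES — commutes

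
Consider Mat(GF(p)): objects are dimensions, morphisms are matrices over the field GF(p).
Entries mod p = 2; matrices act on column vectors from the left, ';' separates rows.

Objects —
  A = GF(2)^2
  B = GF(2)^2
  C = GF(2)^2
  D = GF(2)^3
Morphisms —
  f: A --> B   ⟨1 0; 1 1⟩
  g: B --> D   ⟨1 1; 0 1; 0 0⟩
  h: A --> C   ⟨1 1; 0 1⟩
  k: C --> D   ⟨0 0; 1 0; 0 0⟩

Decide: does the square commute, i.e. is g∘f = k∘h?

1) trace f;g:
  e0=[1,0] f-->[1,1] g-->[0,1,0]
  e1=[0,1] f-->[0,1] g-->[1,1,0]
  result₁ = ⟨0 1; 1 1; 0 0⟩
2) trace h;k:
  e0=[1,0] h-->[1,0] k-->[0,1,0]
  e1=[0,1] h-->[1,1] k-->[0,1,0]
  result₂ = ⟨0 0; 1 1; 0 0⟩
Equal? differ; not commutative

Answer: DOES NOT COMMUTE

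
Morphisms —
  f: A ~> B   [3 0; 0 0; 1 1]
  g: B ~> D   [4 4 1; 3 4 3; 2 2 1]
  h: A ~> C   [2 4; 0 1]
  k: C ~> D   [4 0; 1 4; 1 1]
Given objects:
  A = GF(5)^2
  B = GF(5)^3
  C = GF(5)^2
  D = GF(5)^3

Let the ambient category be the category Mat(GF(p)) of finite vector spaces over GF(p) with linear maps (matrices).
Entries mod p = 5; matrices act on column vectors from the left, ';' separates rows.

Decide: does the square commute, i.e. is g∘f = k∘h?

1) trace f;g:
  e0=(1,0) f~>(3,0,1) g~>(3,2,2)
  e1=(0,1) f~>(0,0,1) g~>(1,3,1)
  result₁ = [3 1; 2 3; 2 1]
2) trace h;k:
  e0=(1,0) h~>(2,0) k~>(3,2,2)
  e1=(0,1) h~>(4,1) k~>(1,3,0)
  result₂ = [3 1; 2 3; 2 0]
Equal? NO — does not commute

Answer: DOES NOT COMMUTE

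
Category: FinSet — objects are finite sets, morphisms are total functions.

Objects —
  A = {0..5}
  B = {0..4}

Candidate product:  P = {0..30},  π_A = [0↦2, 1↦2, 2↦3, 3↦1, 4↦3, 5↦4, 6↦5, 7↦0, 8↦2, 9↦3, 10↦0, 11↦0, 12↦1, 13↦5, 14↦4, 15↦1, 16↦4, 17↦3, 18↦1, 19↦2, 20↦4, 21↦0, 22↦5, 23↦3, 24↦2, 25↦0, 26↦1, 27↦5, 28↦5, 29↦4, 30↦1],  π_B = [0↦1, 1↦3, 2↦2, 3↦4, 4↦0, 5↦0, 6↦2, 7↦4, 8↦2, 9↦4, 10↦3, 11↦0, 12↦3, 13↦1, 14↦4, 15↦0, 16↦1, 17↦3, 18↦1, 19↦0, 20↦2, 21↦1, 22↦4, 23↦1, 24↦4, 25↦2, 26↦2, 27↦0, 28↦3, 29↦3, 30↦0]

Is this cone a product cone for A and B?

|A|·|B| = 6·5 = 30;  |P| = 31
  → cardinalities differ; no bijection possible.

Answer: NOT A VALID PRODUCT — |P|=31 ≠ |A|·|B|=30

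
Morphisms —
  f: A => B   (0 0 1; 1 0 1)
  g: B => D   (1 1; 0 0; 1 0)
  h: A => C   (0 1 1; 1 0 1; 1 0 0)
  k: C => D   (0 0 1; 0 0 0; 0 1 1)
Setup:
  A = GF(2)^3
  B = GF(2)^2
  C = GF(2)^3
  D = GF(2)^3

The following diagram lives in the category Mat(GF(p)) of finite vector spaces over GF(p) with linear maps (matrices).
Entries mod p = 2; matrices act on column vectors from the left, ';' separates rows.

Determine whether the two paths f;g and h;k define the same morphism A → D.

Along f;g (path 1):
  e0=⟨1,0,0⟩ f=>⟨0,1⟩ g=>⟨1,0,0⟩
  e1=⟨0,1,0⟩ f=>⟨0,0⟩ g=>⟨0,0,0⟩
  e2=⟨0,0,1⟩ f=>⟨1,1⟩ g=>⟨0,0,1⟩
  result₁ = (1 0 0; 0 0 0; 0 0 1)
Along h;k (path 2):
  e0=⟨1,0,0⟩ h=>⟨0,1,1⟩ k=>⟨1,0,0⟩
  e1=⟨0,1,0⟩ h=>⟨1,0,0⟩ k=>⟨0,0,0⟩
  e2=⟨0,0,1⟩ h=>⟨1,1,0⟩ k=>⟨0,0,1⟩
  result₂ = (1 0 0; 0 0 0; 0 0 1)
Equal? equal; square commutes

Answer: COMMUTES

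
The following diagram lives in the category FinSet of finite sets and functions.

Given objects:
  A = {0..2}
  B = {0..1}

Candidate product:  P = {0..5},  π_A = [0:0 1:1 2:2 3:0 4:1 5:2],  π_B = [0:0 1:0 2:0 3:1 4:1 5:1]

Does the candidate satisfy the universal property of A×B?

|A|·|B| = 3·2 = 6;  |P| = 6
Check the pairing map k ↦ (π_A(k), π_B(k)):
  0 : (0,0)
  1 : (1,0)
  2 : (2,0)
  3 : (0,1)
  4 : (1,1)
  5 : (2,1)
distinct pairs in image: 6 / 6 needed
  → bijection onto A×B; projections well-typed.

Answer: VALID PRODUCT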